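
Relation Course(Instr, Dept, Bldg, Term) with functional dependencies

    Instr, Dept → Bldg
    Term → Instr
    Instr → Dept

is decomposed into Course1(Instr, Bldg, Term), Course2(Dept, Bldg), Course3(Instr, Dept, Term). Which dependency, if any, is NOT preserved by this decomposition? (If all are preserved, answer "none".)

none

Instr, Dept → Bldg: restricted closure across fragments reaches Bldg.
Term → Instr lies within Course1.
Instr → Dept lies within Course3.
Every dependency is enforceable on the fragments, so the decomposition is dependency-preserving.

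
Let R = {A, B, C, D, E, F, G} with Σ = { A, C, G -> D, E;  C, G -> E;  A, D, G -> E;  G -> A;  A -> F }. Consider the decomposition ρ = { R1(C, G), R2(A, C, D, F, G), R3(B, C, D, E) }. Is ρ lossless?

No

Chase test. Columns are A, B, C, D, E, F, G; row i has aⱼ where attribute j ∈ Ri, else bᵢⱼ.
Initial tableau (one row per fragment):
  row 1: b11 b12 a3 b14 b15 b16 a7
  row 2: a1 b22 a3 a4 b25 a6 a7
  row 3: b31 a2 a3 a4 a5 b36 b37
Rows 1 and 2 agree on C, G; apply C, G→E and equate their E entries.
Rows 1 and 2 agree on G; apply G→A and equate their A entries.
Rows 1 and 2 agree on A; apply A→F and equate their F entries.
Rows 1 and 2 agree on A, C, G; apply A, C, G→D, E and equate their D, E entries.
No row becomes fully distinguished — the join is lossy.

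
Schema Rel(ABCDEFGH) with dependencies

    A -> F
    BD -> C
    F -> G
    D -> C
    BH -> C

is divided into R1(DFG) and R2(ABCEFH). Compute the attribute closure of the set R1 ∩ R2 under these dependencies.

FG

R1 ∩ R2 = {F}.
F → G applies, adding G
Closure: {FG}.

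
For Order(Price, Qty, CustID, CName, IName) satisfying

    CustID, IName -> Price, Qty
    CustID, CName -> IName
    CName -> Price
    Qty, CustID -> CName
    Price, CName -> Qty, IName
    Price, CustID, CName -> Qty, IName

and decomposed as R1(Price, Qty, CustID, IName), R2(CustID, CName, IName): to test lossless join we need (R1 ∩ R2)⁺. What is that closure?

Price, Qty, CustID, CName, IName

R1 ∩ R2 = {CustID, IName}.
CustID, IName → Price, Qty applies, adding Price, Qty
Qty, CustID → CName applies, adding CName
Closure: {Price, Qty, CustID, CName, IName}.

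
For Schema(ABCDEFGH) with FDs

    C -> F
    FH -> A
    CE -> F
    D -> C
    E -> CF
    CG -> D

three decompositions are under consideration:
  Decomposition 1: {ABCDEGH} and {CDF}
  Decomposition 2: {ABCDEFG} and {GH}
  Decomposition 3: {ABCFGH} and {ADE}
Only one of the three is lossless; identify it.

Decomposition 1: common = {CD}, closure = {CDF} → lossless.
Decomposition 2: common = {G}, closure = {G} → lossy.
Decomposition 3: common = {A}, closure = {A} → lossy.

Decomposition 1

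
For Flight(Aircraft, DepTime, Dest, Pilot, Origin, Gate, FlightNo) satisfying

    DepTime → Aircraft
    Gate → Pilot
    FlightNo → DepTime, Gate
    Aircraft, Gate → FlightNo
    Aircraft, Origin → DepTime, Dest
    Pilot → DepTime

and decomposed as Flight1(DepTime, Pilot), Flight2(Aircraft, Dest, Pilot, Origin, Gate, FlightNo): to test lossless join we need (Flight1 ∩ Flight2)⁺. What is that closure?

Flight1 ∩ Flight2 = {Pilot}.
Pilot → DepTime applies, adding DepTime
DepTime → Aircraft applies, adding Aircraft
Closure: {Aircraft, DepTime, Pilot}.

Aircraft, DepTime, Pilot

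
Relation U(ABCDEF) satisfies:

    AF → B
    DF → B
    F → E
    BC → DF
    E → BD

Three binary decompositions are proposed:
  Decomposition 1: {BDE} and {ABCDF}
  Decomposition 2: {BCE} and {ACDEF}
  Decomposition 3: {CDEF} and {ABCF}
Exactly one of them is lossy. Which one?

Decomposition 1: common = {BD}, closure = {BD} → lossy.
Decomposition 2: common = {CE}, closure = {BCDEF} → lossless.
Decomposition 3: common = {CF}, closure = {BCDEF} → lossless.

Decomposition 1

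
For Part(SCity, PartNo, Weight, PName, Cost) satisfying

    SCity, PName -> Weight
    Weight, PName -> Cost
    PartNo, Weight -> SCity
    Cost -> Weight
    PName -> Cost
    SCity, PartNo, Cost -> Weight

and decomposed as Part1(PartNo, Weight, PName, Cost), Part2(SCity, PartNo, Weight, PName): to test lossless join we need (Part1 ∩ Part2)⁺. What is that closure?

Part1 ∩ Part2 = {PartNo, Weight, PName}.
Weight, PName → Cost applies, adding Cost
PartNo, Weight → SCity applies, adding SCity
Closure: {SCity, PartNo, Weight, PName, Cost}.

SCity, PartNo, Weight, PName, Cost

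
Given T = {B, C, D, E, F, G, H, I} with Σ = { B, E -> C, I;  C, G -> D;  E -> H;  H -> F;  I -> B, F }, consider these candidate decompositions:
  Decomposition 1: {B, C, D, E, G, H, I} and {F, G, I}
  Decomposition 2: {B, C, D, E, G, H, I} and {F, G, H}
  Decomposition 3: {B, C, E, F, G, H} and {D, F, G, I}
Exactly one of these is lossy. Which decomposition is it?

Decomposition 1: common = {G, I}, closure = {B, F, G, I} → lossless.
Decomposition 2: common = {G, H}, closure = {F, G, H} → lossless.
Decomposition 3: common = {F, G}, closure = {F, G} → lossy.

Decomposition 3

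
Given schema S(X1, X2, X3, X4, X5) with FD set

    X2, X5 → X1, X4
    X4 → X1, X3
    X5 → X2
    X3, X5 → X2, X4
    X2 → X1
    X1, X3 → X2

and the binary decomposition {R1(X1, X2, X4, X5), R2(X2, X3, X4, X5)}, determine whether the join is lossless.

Common attributes: R1 ∩ R2 = {X2, X4, X5}.
Closure of {X2, X4, X5}: X2, X5 → X1, X4 applies, adding X1; X4 → X1, X3 applies, adding X3. So (X2, X4, X5)⁺ = {X1, X2, X3, X4, X5}.
This closure contains every attribute of R1, so R1 ∩ R2 → R1. The join is lossless.

Yes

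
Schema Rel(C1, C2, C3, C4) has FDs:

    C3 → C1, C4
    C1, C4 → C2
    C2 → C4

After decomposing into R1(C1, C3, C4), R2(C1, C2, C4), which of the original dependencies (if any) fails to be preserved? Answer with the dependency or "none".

C3 → C1, C4 lies within R1.
C1, C4 → C2 lies within R2.
C2 → C4 lies within R2.
Every dependency is enforceable on the fragments, so the decomposition is dependency-preserving.

none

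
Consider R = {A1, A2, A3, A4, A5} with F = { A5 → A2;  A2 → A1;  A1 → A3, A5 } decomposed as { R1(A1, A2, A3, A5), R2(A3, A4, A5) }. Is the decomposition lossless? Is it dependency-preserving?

Lossless test: (A3, A5)⁺ = {A1, A2, A3, A5}, which contains all of one fragment — lossless.
Dependency preservation: every FD's attributes lie within a single fragment, so each can be enforced locally — preserved.

lossless and dependency-preserving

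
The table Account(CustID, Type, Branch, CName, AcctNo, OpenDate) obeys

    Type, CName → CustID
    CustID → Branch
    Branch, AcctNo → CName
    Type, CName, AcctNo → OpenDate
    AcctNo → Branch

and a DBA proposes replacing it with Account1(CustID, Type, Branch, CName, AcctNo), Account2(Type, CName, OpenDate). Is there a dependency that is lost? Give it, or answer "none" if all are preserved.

Check Type, CName, AcctNo → OpenDate: no single fragment contains all of {Type, CName, AcctNo, OpenDate}, and the restricted closure of {Type, CName, AcctNo} across the fragments never reaches {OpenDate}.
Type, CName → CustID is preserved.
CustID → Branch is preserved.
Branch, AcctNo → CName is preserved.
AcctNo → Branch is preserved.

Type, CName, AcctNo → OpenDate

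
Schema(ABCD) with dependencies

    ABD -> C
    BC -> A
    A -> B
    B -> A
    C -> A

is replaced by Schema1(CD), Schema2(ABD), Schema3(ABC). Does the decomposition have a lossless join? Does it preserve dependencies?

Lossless test (chase): Rows 1 and 3 agree on C; apply C→A and equate their A entries. Rows 1 and 2 agree on A; apply A→B and equate their B entries. Rows 1 and 2 agree on ABD; apply ABD→C and equate their C entries. Row 1 is now all distinguished symbols — the join is lossless.
Dependency preservation: the restricted closure of {ABD} across the fragments never reaches {C}, so ABD → C cannot be enforced without a join — not preserved.

lossless but not dependency-preserving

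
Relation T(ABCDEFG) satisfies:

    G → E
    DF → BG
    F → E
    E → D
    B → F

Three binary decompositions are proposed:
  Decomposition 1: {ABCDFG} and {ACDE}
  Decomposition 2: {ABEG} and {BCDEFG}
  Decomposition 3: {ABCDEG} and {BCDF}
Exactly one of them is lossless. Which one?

Decomposition 3

Decomposition 1: common = {ACD}, closure = {ACD} → lossy.
Decomposition 2: common = {BEG}, closure = {BDEFG} → lossy.
Decomposition 3: common = {BCD}, closure = {BCDEFG} → lossless.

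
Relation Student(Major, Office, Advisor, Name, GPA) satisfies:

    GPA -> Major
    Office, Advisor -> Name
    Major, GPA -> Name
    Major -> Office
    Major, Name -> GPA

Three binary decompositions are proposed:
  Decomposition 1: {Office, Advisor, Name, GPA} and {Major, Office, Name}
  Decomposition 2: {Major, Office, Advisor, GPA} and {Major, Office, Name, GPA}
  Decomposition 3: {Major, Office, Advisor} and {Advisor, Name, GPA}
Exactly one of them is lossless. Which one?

Decomposition 2

Decomposition 1: common = {Office, Name}, closure = {Office, Name} → lossy.
Decomposition 2: common = {Major, Office, GPA}, closure = {Major, Office, Name, GPA} → lossless.
Decomposition 3: common = {Advisor}, closure = {Advisor} → lossy.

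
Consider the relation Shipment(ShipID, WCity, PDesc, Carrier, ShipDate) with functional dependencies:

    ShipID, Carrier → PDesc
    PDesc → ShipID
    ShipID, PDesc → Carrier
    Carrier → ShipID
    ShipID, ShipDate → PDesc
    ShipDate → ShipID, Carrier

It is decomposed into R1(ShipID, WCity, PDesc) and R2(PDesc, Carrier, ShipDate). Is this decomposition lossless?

No

Common attributes: R1 ∩ R2 = {PDesc}.
Closure of {PDesc}: PDesc → ShipID applies, adding ShipID; ShipID, PDesc → Carrier applies, adding Carrier. So (PDesc)⁺ = {ShipID, PDesc, Carrier}.
The closure contains neither all of R1 = {ShipID, WCity, PDesc} nor all of R2 = {PDesc, Carrier, ShipDate}, so the common attributes are not a superkey of either fragment. The join is lossy.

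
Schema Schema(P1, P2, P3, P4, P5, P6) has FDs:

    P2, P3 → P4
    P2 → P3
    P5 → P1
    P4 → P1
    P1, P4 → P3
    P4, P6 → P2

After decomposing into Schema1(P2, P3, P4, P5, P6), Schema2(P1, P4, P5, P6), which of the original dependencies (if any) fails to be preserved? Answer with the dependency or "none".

none

P2, P3 → P4 lies within Schema1.
P2 → P3 lies within Schema1.
P5 → P1 lies within Schema2.
P4 → P1 lies within Schema2.
P1, P4 → P3: restricted closure across fragments reaches P3.
P4, P6 → P2 lies within Schema1.
Every dependency is enforceable on the fragments, so the decomposition is dependency-preserving.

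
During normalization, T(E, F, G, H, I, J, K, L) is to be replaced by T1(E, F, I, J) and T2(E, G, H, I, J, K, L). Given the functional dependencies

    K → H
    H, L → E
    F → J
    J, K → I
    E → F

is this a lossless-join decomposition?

Yes

Common attributes: T1 ∩ T2 = {E, I, J}.
Closure of {E, I, J}: E → F applies, adding F. So (E, I, J)⁺ = {E, F, I, J}.
This closure contains every attribute of T1, so T1 ∩ T2 → T1. The join is lossless.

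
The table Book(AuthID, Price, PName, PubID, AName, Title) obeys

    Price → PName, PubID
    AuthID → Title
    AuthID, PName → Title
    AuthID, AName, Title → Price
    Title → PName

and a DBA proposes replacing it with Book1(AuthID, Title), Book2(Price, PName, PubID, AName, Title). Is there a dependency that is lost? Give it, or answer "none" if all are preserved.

Check AuthID, AName, Title → Price: no single fragment contains all of {AuthID, Price, AName, Title}, and the restricted closure of {AuthID, AName, Title} across the fragments never reaches {Price}.
Price → PName, PubID is preserved.
AuthID → Title is preserved.
AuthID, PName → Title is preserved.
Title → PName is preserved.

AuthID, AName, Title → Price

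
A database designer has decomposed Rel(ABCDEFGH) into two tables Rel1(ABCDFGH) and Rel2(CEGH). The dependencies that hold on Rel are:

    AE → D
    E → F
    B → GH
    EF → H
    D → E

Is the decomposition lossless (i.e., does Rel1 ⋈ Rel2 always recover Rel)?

Common attributes: Rel1 ∩ Rel2 = {CGH}.
No dependency enlarges {CGH}, so (CGH)⁺ = {CGH}.
The closure contains neither all of Rel1 = {ABCDFGH} nor all of Rel2 = {CEGH}, so the common attributes are not a superkey of either fragment. The join is lossy.

No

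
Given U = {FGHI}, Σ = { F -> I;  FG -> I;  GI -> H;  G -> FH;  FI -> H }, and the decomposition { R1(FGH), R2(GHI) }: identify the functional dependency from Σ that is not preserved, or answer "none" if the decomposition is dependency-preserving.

F -> I

Check F → I: no single fragment contains all of {FI}, and the restricted closure of {F} across the fragments never reaches {I}.
FG → I is preserved.
GI → H is preserved.
G → FH is preserved.
FI → H is preserved.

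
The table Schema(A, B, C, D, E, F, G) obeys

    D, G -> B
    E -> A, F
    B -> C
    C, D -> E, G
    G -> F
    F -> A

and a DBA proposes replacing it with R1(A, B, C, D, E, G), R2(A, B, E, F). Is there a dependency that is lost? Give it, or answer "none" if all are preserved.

Check G → F: no single fragment contains all of {F, G}, and the restricted closure of {G} across the fragments never reaches {F}.
D, G → B is preserved.
E → A, F is preserved.
B → C is preserved.
C, D → E, G is preserved.
F → A is preserved.

G -> F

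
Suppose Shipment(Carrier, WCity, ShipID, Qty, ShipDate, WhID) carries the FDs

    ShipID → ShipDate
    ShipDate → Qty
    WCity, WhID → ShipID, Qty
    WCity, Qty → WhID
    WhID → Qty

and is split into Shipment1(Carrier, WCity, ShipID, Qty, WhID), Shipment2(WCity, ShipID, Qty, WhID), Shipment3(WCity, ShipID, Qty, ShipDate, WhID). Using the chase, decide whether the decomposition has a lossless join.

Chase test. Columns are Carrier, WCity, ShipID, Qty, ShipDate, WhID; row i has aⱼ where attribute j ∈ Shipmenti, else bᵢⱼ.
Initial tableau (one row per fragment):
  row 1: a1 a2 a3 a4 b15 a6
  row 2: b21 a2 a3 a4 b25 a6
  row 3: b31 a2 a3 a4 a5 a6
Rows 1 and 2 agree on ShipID; apply ShipID→ShipDate and equate their ShipDate entries.
Rows 1 and 3 agree on ShipID; apply ShipID→ShipDate and equate their ShipDate entries.
Row 1 is now all distinguished symbols — the join is lossless.

Yes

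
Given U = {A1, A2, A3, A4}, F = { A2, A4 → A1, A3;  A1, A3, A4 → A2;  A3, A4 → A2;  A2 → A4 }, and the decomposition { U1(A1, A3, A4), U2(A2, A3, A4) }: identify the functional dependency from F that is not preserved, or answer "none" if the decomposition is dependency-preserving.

none

A2, A4 → A1, A3: restricted closure across fragments reaches A1, A3.
A1, A3, A4 → A2: restricted closure across fragments reaches A2.
A3, A4 → A2 lies within U2.
A2 → A4 lies within U2.
Every dependency is enforceable on the fragments, so the decomposition is dependency-preserving.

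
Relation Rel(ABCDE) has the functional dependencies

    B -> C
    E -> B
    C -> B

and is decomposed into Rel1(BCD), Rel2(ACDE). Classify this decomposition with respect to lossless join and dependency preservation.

Lossless test: (CD)⁺ = {BCD}, which contains all of one fragment — lossless.
Dependency preservation: E → B is not contained in any single fragment, but the restricted closure of its left-hand side across the fragments still reaches the right-hand side; the remaining FDs each lie inside some fragment. All dependencies are preserved.

lossless and dependency-preserving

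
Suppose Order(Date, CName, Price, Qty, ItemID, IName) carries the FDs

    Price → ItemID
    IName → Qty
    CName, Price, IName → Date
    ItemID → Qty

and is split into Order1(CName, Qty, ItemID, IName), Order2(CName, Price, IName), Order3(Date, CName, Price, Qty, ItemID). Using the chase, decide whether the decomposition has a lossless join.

No

Chase test. Columns are Date, CName, Price, Qty, ItemID, IName; row i has aⱼ where attribute j ∈ Orderi, else bᵢⱼ.
Initial tableau (one row per fragment):
  row 1: b11 a2 b13 a4 a5 a6
  row 2: b21 a2 a3 b24 b25 a6
  row 3: a1 a2 a3 a4 a5 b36
Rows 2 and 3 agree on Price; apply Price→ItemID and equate their ItemID entries.
Rows 1 and 2 agree on IName; apply IName→Qty and equate their Qty entries.
No row becomes fully distinguished — the join is lossy.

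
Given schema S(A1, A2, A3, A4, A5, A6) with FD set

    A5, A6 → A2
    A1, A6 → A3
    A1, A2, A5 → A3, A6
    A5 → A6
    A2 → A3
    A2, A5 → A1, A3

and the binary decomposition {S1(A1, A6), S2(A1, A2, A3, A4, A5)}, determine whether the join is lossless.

No

Common attributes: S1 ∩ S2 = {A1}.
No dependency enlarges {A1}, so (A1)⁺ = {A1}.
The closure contains neither all of S1 = {A1, A6} nor all of S2 = {A1, A2, A3, A4, A5}, so the common attributes are not a superkey of either fragment. The join is lossy.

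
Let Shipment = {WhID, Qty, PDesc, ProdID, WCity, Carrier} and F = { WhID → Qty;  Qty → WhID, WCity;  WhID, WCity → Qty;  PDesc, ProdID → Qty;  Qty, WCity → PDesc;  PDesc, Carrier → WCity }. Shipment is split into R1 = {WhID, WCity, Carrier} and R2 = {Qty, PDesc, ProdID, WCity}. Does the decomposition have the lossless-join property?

No

Common attributes: R1 ∩ R2 = {WCity}.
No dependency enlarges {WCity}, so (WCity)⁺ = {WCity}.
The closure contains neither all of R1 = {WhID, WCity, Carrier} nor all of R2 = {Qty, PDesc, ProdID, WCity}, so the common attributes are not a superkey of either fragment. The join is lossy.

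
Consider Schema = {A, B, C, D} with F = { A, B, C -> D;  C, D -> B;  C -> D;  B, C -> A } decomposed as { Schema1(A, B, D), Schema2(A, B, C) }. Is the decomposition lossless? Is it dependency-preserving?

lossy and not dependency-preserving

Lossless test: (A, B)⁺ = {A, B}, which is a superkey of neither fragment — lossy.
Dependency preservation: the restricted closure of {A, B, C} across the fragments never reaches {D}, so A, B, C → D cannot be enforced without a join — not preserved.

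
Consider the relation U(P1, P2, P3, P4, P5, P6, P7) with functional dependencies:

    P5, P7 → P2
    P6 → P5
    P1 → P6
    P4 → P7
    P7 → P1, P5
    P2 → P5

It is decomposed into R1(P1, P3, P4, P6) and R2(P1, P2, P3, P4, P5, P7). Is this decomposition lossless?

Yes

Common attributes: R1 ∩ R2 = {P1, P3, P4}.
Closure of {P1, P3, P4}: P1 → P6 applies, adding P6; P4 → P7 applies, adding P7; P7 → P1, P5 applies, adding P5; P5, P7 → P2 applies, adding P2. So (P1, P3, P4)⁺ = {P1, P2, P3, P4, P5, P6, P7}.
This closure contains every attribute of R1, so R1 ∩ R2 → R1. The join is lossless.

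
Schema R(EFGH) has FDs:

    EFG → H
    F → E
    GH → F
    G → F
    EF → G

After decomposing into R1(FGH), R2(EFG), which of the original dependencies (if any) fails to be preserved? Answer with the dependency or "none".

EFG → H: restricted closure across fragments reaches H.
F → E lies within R2.
GH → F lies within R1.
G → F lies within R1.
EF → G lies within R2.
Every dependency is enforceable on the fragments, so the decomposition is dependency-preserving.

none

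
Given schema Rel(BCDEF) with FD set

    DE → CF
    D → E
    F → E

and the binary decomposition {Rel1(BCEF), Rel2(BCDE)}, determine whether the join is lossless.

No

Common attributes: Rel1 ∩ Rel2 = {BCE}.
No dependency enlarges {BCE}, so (BCE)⁺ = {BCE}.
The closure contains neither all of Rel1 = {BCEF} nor all of Rel2 = {BCDE}, so the common attributes are not a superkey of either fragment. The join is lossy.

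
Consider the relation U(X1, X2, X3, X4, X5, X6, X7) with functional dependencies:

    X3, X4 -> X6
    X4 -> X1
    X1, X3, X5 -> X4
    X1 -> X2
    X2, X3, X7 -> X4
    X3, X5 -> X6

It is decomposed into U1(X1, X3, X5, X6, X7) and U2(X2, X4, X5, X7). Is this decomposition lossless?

No

Common attributes: U1 ∩ U2 = {X5, X7}.
No dependency enlarges {X5, X7}, so (X5, X7)⁺ = {X5, X7}.
The closure contains neither all of U1 = {X1, X3, X5, X6, X7} nor all of U2 = {X2, X4, X5, X7}, so the common attributes are not a superkey of either fragment. The join is lossy.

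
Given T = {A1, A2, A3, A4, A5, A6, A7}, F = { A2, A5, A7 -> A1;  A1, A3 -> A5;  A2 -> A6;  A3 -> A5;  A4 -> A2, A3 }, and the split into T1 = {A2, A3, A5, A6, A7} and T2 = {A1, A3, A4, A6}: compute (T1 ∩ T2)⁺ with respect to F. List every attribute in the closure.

A3, A5, A6

T1 ∩ T2 = {A3, A6}.
A3 → A5 applies, adding A5
Closure: {A3, A5, A6}.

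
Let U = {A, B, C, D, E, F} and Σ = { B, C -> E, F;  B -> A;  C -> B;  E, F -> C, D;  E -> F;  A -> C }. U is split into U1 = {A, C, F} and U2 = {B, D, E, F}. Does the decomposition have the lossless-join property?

No

Common attributes: U1 ∩ U2 = {F}.
No dependency enlarges {F}, so (F)⁺ = {F}.
The closure contains neither all of U1 = {A, C, F} nor all of U2 = {B, D, E, F}, so the common attributes are not a superkey of either fragment. The join is lossy.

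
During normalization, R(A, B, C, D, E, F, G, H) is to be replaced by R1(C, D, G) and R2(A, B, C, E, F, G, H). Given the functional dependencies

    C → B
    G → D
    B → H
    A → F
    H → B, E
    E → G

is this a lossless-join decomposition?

Yes

Common attributes: R1 ∩ R2 = {C, G}.
Closure of {C, G}: C → B applies, adding B; G → D applies, adding D; B → H applies, adding H; H → B, E applies, adding E. So (C, G)⁺ = {B, C, D, E, G, H}.
This closure contains every attribute of R1, so R1 ∩ R2 → R1. The join is lossless.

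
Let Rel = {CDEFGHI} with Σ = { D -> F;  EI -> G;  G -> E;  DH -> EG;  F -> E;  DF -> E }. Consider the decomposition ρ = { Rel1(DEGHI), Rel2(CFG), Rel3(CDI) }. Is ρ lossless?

Chase test. Columns are CDEFGHI; row i has aⱼ where attribute j ∈ Reli, else bᵢⱼ.
Initial tableau (one row per fragment):
  row 1: b11 a2 a3 b14 a5 a6 a7
  row 2: a1 b22 b23 a4 a5 b26 b27
  row 3: a1 a2 b33 b34 b35 b36 a7
Rows 1 and 3 agree on D; apply D→F and equate their F entries.
Rows 1 and 2 agree on G; apply G→E and equate their E entries.
Rows 1 and 3 agree on F; apply F→E and equate their E entries.
Rows 1 and 3 agree on EI; apply EI→G and equate their G entries.
No row becomes fully distinguished — the join is lossy.

No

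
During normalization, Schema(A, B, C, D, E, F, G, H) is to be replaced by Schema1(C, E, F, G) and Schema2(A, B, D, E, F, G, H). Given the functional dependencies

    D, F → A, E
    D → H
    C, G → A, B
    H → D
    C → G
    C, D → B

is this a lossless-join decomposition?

No

Common attributes: Schema1 ∩ Schema2 = {E, F, G}.
No dependency enlarges {E, F, G}, so (E, F, G)⁺ = {E, F, G}.
The closure contains neither all of Schema1 = {C, E, F, G} nor all of Schema2 = {A, B, D, E, F, G, H}, so the common attributes are not a superkey of either fragment. The join is lossy.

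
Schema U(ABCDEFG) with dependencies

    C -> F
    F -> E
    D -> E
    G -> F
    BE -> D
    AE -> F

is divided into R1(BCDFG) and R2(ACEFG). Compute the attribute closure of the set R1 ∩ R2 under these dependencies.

R1 ∩ R2 = {CFG}.
F → E applies, adding E
Closure: {CEFG}.

CEFG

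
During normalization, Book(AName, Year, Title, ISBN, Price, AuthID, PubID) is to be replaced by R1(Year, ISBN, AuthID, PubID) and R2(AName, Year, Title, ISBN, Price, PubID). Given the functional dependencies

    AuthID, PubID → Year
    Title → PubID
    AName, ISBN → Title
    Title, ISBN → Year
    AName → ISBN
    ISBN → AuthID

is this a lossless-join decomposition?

Common attributes: R1 ∩ R2 = {Year, ISBN, PubID}.
Closure of {Year, ISBN, PubID}: ISBN → AuthID applies, adding AuthID. So (Year, ISBN, PubID)⁺ = {Year, ISBN, AuthID, PubID}.
This closure contains every attribute of R1, so R1 ∩ R2 → R1. The join is lossless.

Yes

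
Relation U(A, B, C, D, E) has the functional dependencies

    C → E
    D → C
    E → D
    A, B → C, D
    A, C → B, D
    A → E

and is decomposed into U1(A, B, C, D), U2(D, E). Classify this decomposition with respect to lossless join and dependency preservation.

lossless and dependency-preserving

Lossless test: (D)⁺ = {C, D, E}, which contains all of one fragment — lossless.
Dependency preservation: C → E; A → E are not contained in any single fragment, but the restricted closure of each left-hand side across the fragments still reaches the right-hand side; the remaining FDs each lie inside some fragment. All dependencies are preserved.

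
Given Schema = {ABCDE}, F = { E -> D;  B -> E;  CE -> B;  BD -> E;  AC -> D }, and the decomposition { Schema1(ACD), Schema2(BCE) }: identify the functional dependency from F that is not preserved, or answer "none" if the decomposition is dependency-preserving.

E -> D

Check E → D: no single fragment contains all of {DE}, and the restricted closure of {E} across the fragments never reaches {D}.
B → E is preserved.
CE → B is preserved.
BD → E is preserved.
AC → D is preserved.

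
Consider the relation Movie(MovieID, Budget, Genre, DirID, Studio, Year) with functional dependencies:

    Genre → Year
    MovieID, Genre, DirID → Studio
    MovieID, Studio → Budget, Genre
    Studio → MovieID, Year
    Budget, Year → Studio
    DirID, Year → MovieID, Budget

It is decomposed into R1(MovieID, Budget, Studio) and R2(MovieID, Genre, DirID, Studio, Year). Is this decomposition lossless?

Common attributes: R1 ∩ R2 = {MovieID, Studio}.
Closure of {MovieID, Studio}: MovieID, Studio → Budget, Genre applies, adding Budget, Genre; Studio → MovieID, Year applies, adding Year. So (MovieID, Studio)⁺ = {MovieID, Budget, Genre, Studio, Year}.
This closure contains every attribute of R1, so R1 ∩ R2 → R1. The join is lossless.

Yes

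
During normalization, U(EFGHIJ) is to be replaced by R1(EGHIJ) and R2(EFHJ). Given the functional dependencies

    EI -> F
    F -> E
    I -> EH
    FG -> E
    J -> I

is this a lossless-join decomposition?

Yes

Common attributes: R1 ∩ R2 = {EHJ}.
Closure of {EHJ}: J → I applies, adding I; EI → F applies, adding F. So (EHJ)⁺ = {EFHIJ}.
This closure contains every attribute of R2, so R1 ∩ R2 → R2. The join is lossless.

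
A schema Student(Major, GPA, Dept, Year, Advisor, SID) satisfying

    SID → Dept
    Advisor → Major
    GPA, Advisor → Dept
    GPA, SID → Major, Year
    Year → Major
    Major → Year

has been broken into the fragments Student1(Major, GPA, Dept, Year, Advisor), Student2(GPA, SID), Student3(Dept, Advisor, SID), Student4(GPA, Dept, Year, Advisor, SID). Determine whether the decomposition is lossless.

Chase test. Columns are Major, GPA, Dept, Year, Advisor, SID; row i has aⱼ where attribute j ∈ Studenti, else bᵢⱼ.
Initial tableau (one row per fragment):
  row 1: a1 a2 a3 a4 a5 b16
  row 2: b21 a2 b23 b24 b25 a6
  row 3: b31 b32 a3 b34 a5 a6
  row 4: b41 a2 a3 a4 a5 a6
Rows 2 and 3 agree on SID; apply SID→Dept and equate their Dept entries.
Rows 1 and 3 agree on Advisor; apply Advisor→Major and equate their Major entries.
Rows 1 and 4 agree on Advisor; apply Advisor→Major and equate their Major entries.
Rows 2 and 4 agree on GPA, SID; apply GPA, SID→Major, Year and equate their Major, Year entries.
Rows 1 and 3 agree on Major; apply Major→Year and equate their Year entries.
Row 4 is now all distinguished symbols — the join is lossless.

Yes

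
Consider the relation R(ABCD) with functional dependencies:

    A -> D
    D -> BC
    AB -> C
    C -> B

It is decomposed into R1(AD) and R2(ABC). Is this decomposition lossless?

Yes

Common attributes: R1 ∩ R2 = {A}.
Closure of {A}: A → D applies, adding D; D → BC applies, adding BC. So (A)⁺ = {ABCD}.
This closure contains every attribute of R1, so R1 ∩ R2 → R1. The join is lossless.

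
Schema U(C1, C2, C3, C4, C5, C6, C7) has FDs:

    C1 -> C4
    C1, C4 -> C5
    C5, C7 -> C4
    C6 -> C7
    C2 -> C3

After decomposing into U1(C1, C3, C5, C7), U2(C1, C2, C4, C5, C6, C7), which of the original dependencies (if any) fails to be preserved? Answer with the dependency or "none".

C2 -> C3

Check C2 → C3: no single fragment contains all of {C2, C3}, and the restricted closure of {C2} across the fragments never reaches {C3}.
C1 → C4 is preserved.
C1, C4 → C5 is preserved.
C5, C7 → C4 is preserved.
C6 → C7 is preserved.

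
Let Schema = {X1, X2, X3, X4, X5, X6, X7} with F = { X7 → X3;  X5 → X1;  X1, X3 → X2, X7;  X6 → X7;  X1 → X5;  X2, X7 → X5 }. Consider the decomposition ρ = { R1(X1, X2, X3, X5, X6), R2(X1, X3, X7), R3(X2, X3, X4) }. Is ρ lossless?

Chase test. Columns are X1, X2, X3, X4, X5, X6, X7; row i has aⱼ where attribute j ∈ Ri, else bᵢⱼ.
Initial tableau (one row per fragment):
  row 1: a1 a2 a3 b14 a5 a6 b17
  row 2: a1 b22 a3 b24 b25 b26 a7
  row 3: b31 a2 a3 a4 b35 b36 b37
Rows 1 and 2 agree on X1, X3; apply X1, X3→X2, X7 and equate their X2, X7 entries.
Rows 1 and 2 agree on X1; apply X1→X5 and equate their X5 entries.
No row becomes fully distinguished — the join is lossy.

No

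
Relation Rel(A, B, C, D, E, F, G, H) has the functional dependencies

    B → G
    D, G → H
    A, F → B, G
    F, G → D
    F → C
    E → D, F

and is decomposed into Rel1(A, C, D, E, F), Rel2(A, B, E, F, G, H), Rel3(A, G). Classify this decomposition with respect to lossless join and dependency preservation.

Lossless test (chase): Rows 1 and 2 agree on A, F; apply A, F→B, G and equate their B, G entries. Rows 1 and 2 agree on F, G; apply F, G→D and equate their D entries. Rows 1 and 2 agree on F; apply F→C and equate their C entries. Rows 1 and 2 agree on D, G; apply D, G→H and equate their H entries. Row 1 is now all distinguished symbols — the join is lossless.
Dependency preservation: the restricted closure of {D, G} across the fragments never reaches {H}, so D, G → H cannot be enforced without a join — not preserved.

lossless but not dependency-preserving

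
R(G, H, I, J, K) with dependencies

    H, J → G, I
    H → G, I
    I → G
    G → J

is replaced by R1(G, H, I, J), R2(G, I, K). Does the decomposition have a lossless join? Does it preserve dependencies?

lossy but dependency-preserving

Lossless test: (G, I)⁺ = {G, I, J}, which is a superkey of neither fragment — lossy.
Dependency preservation: every FD's attributes lie within a single fragment, so each can be enforced locally — preserved.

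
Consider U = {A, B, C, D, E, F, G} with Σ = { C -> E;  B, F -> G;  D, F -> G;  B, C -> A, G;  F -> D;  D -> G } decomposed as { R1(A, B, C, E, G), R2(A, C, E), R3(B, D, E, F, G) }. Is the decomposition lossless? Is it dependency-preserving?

Lossless test (chase): applying each FD to every pair of rows produces no changes in the tableau, so no row becomes fully distinguished — the join is lossy.
Dependency preservation: every FD's attributes lie within a single fragment, so each can be enforced locally — preserved.

lossy but dependency-preserving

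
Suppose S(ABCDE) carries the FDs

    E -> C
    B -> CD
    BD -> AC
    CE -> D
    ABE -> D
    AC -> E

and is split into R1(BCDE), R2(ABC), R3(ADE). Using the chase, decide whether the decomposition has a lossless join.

Chase test. Columns are ABCDE; row i has aⱼ where attribute j ∈ Ri, else bᵢⱼ.
Initial tableau (one row per fragment):
  row 1: b11 a2 a3 a4 a5
  row 2: a1 a2 a3 b24 b25
  row 3: a1 b32 b33 a4 a5
Rows 1 and 3 agree on E; apply E→C and equate their C entries.
Rows 1 and 2 agree on B; apply B→CD and equate their CD entries.
Rows 1 and 2 agree on BD; apply BD→AC and equate their AC entries.
Rows 1 and 2 agree on AC; apply AC→E and equate their E entries.
Row 1 is now all distinguished symbols — the join is lossless.

Yes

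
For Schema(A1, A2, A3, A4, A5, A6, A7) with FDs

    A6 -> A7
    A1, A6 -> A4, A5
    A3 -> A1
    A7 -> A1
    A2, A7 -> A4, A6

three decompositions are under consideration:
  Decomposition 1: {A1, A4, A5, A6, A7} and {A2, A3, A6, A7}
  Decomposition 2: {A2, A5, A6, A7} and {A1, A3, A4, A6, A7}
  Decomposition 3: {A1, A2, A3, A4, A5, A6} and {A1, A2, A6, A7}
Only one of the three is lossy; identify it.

Decomposition 2

Decomposition 1: common = {A6, A7}, closure = {A1, A4, A5, A6, A7} → lossless.
Decomposition 2: common = {A6, A7}, closure = {A1, A4, A5, A6, A7} → lossy.
Decomposition 3: common = {A1, A2, A6}, closure = {A1, A2, A4, A5, A6, A7} → lossless.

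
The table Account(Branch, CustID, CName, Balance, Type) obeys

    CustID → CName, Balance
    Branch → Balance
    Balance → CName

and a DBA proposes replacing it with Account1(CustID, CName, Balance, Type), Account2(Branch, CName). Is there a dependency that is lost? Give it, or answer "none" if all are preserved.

Check Branch → Balance: no single fragment contains all of {Branch, Balance}, and the restricted closure of {Branch} across the fragments never reaches {Balance}.
CustID → CName, Balance is preserved.
Balance → CName is preserved.

Branch → Balance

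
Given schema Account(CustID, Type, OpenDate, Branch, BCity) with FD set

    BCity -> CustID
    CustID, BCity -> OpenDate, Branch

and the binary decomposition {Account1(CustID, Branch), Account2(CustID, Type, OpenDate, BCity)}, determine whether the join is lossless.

Common attributes: Account1 ∩ Account2 = {CustID}.
No dependency enlarges {CustID}, so (CustID)⁺ = {CustID}.
The closure contains neither all of Account1 = {CustID, Branch} nor all of Account2 = {CustID, Type, OpenDate, BCity}, so the common attributes are not a superkey of either fragment. The join is lossy.

No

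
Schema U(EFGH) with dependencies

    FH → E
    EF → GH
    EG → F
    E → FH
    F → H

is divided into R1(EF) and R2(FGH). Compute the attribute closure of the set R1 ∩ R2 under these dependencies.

EFGH

R1 ∩ R2 = {F}.
F → H applies, adding H
FH → E applies, adding E
EF → GH applies, adding G
Closure: {EFGH}.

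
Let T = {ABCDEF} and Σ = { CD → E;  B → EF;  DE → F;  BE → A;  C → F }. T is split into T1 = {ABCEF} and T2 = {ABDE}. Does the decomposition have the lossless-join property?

Common attributes: T1 ∩ T2 = {ABE}.
Closure of {ABE}: B → EF applies, adding F. So (ABE)⁺ = {ABEF}.
The closure contains neither all of T1 = {ABCEF} nor all of T2 = {ABDE}, so the common attributes are not a superkey of either fragment. The join is lossy.

No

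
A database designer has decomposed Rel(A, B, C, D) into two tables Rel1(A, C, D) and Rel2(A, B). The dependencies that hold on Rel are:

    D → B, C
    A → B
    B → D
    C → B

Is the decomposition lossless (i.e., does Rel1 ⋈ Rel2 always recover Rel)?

Common attributes: Rel1 ∩ Rel2 = {A}.
Closure of {A}: A → B applies, adding B; B → D applies, adding D; D → B, C applies, adding C. So (A)⁺ = {A, B, C, D}.
This closure contains every attribute of Rel1, so Rel1 ∩ Rel2 → Rel1. The join is lossless.

Yes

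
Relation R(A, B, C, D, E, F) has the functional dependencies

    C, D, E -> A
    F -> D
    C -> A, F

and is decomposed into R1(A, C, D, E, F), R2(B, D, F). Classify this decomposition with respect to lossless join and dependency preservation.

lossy but dependency-preserving

Lossless test: (D, F)⁺ = {D, F}, which is a superkey of neither fragment — lossy.
Dependency preservation: every FD's attributes lie within a single fragment, so each can be enforced locally — preserved.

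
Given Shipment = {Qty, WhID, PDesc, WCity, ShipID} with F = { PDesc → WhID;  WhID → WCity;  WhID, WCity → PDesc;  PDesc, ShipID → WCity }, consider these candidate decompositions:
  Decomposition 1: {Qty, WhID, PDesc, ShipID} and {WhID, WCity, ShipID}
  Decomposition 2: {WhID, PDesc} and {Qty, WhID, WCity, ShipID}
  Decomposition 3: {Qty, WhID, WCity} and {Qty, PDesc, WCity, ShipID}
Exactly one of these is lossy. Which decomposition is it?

Decomposition 3

Decomposition 1: common = {WhID, ShipID}, closure = {WhID, PDesc, WCity, ShipID} → lossless.
Decomposition 2: common = {WhID}, closure = {WhID, PDesc, WCity} → lossless.
Decomposition 3: common = {Qty, WCity}, closure = {Qty, WCity} → lossy.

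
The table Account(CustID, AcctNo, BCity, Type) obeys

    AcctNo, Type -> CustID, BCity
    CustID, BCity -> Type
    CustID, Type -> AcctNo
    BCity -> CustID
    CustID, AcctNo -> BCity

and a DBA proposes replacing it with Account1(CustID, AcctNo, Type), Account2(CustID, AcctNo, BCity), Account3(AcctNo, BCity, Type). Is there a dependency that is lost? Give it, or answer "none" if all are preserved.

none

AcctNo, Type → CustID, BCity: restricted closure across fragments reaches CustID, BCity.
CustID, BCity → Type: restricted closure across fragments reaches Type.
CustID, Type → AcctNo lies within Account1.
BCity → CustID lies within Account2.
CustID, AcctNo → BCity lies within Account2.
Every dependency is enforceable on the fragments, so the decomposition is dependency-preserving.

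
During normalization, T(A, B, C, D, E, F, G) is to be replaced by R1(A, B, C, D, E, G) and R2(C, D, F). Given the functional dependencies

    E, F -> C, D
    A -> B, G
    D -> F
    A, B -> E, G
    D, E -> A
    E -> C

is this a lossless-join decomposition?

Yes

Common attributes: R1 ∩ R2 = {C, D}.
Closure of {C, D}: D → F applies, adding F. So (C, D)⁺ = {C, D, F}.
This closure contains every attribute of R2, so R1 ∩ R2 → R2. The join is lossless.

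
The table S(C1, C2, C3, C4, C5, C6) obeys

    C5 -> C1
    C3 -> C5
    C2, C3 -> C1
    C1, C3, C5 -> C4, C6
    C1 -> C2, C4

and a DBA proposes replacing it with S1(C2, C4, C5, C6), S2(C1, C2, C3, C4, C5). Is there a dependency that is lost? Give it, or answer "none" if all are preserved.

C1, C3, C5 -> C4, C6

Check C1, C3, C5 → C4, C6: no single fragment contains all of {C1, C3, C4, C5, C6}, and the restricted closure of {C1, C3, C5} across the fragments never reaches {C4, C6}.
C5 → C1 is preserved.
C3 → C5 is preserved.
C2, C3 → C1 is preserved.
C1 → C2, C4 is preserved.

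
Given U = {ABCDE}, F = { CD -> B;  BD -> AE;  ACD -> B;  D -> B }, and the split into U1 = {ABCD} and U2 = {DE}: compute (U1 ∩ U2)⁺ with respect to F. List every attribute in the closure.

ABDE

U1 ∩ U2 = {D}.
D → B applies, adding B
BD → AE applies, adding AE
Closure: {ABDE}.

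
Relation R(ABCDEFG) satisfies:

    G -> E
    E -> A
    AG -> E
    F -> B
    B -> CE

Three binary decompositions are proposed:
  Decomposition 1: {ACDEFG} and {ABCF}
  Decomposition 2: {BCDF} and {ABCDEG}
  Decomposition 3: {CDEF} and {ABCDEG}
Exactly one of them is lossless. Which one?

Decomposition 1

Decomposition 1: common = {ACF}, closure = {ABCEF} → lossless.
Decomposition 2: common = {BCD}, closure = {ABCDE} → lossy.
Decomposition 3: common = {CDE}, closure = {ACDE} → lossy.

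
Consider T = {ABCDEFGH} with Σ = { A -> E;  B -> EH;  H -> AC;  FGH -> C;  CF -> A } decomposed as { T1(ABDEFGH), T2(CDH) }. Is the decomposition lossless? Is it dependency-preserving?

lossless but not dependency-preserving

Lossless test: (DH)⁺ = {ACDEH}, which contains all of one fragment — lossless.
Dependency preservation: the restricted closure of {CF} across the fragments never reaches {A}, so CF → A cannot be enforced without a join — not preserved.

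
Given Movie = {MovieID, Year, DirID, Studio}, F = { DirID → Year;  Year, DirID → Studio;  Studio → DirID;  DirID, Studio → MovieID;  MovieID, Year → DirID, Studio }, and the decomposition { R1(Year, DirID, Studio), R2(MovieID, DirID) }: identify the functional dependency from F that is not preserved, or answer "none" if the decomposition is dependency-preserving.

Check MovieID, Year → DirID, Studio: no single fragment contains all of {MovieID, Year, DirID, Studio}, and the restricted closure of {MovieID, Year} across the fragments never reaches {DirID, Studio}.
DirID → Year is preserved.
Year, DirID → Studio is preserved.
Studio → DirID is preserved.
DirID, Studio → MovieID is preserved.

MovieID, Year → DirID, Studio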